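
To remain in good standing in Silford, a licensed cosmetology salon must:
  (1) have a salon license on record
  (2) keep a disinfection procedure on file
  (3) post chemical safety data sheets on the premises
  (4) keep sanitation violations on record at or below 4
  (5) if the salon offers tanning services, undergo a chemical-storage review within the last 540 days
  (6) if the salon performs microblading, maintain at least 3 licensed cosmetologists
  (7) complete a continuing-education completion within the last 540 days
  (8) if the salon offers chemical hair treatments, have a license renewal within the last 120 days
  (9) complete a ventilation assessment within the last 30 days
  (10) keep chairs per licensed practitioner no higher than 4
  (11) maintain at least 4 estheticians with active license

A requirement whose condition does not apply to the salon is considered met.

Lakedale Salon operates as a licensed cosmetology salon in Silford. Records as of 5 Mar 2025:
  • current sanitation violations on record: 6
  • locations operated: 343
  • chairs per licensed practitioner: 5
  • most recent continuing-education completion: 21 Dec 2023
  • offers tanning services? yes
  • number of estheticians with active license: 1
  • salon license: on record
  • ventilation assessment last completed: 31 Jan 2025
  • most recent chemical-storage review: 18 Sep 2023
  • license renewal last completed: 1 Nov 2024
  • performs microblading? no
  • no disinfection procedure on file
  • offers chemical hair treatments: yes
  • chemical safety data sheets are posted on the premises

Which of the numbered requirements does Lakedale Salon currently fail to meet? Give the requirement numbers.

1. salon license present → met
2. disinfection procedure absent → not met
3. chemical safety data sheets present → met
4. sanitation violations on record 6 > 4 → not met
5. condition 'offers tanning services' holds; chemical-storage review 534 days ago vs limit 540 → met
6. condition 'performs microblading' does not hold → requirement n/a → met
7. continuing-education completion 440 days ago vs limit 540 → met
8. condition 'offers chemical hair treatments' holds; license renewal 124 days ago vs limit 120 → not met
9. ventilation assessment 33 days ago vs limit 30 → not met
10. chairs per licensed practitioner 5 > 4 → not met
11. estheticians with active license 1 < 4 → not met
Not met: 2, 4, 8, 9, 10, 11

2, 4, 8, 9, 10, 11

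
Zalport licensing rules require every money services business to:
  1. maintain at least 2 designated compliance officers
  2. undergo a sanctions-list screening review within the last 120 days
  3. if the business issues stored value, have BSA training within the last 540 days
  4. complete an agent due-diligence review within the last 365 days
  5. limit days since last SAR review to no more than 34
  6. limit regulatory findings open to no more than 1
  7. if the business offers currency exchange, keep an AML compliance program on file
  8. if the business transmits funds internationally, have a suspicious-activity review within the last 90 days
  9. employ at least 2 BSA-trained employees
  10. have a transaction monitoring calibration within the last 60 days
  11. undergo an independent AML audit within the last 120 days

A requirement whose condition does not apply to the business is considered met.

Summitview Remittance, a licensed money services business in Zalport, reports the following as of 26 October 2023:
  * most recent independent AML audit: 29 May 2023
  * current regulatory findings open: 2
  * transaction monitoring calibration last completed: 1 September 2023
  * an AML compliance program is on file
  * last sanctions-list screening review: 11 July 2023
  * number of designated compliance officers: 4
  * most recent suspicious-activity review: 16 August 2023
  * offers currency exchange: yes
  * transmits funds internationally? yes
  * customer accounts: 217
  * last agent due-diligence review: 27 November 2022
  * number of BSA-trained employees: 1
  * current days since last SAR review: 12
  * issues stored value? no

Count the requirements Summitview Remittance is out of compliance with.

1. designated compliance officers 4 ≥ 2 → met
2. sanctions-list screening review 107 days ago vs limit 120 → met
3. condition 'issues stored value' does not hold → requirement n/a → met
4. agent due-diligence review 333 days ago vs limit 365 → met
5. days since last SAR review 12 ≤ 34 → met
6. regulatory findings open 2 > 1 → not met
7. condition 'offers currency exchange' holds; AML compliance program present → met
8. condition 'transmits funds internationally' holds; suspicious-activity review 71 days ago vs limit 90 → met
9. BSA-trained employees 1 < 2 → not met
10. transaction monitoring calibration 55 days ago vs limit 60 → met
11. independent AML audit 150 days ago vs limit 120 → not met
Not met: 3 of 11

3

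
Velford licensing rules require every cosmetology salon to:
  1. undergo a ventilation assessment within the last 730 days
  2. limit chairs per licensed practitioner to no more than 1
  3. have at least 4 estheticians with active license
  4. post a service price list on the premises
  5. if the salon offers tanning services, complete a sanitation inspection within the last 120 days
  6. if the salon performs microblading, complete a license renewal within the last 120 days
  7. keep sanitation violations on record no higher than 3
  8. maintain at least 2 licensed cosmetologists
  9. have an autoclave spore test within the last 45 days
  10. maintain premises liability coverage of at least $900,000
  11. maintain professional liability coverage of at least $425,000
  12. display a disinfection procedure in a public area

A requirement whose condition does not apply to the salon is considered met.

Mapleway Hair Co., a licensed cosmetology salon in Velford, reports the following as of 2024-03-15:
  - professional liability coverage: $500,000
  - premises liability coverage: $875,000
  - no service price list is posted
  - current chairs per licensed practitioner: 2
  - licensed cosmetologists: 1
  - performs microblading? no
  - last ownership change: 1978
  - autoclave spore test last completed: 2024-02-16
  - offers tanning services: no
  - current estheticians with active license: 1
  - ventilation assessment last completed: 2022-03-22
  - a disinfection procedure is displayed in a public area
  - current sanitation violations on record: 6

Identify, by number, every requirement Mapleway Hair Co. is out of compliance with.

1. ventilation assessment 724 days ago vs limit 730 → met
2. chairs per licensed practitioner 2 > 1 → not met
3. estheticians with active license 1 < 4 → not met
4. service price list absent → not met
5. condition 'offers tanning services' does not hold → requirement n/a → met
6. condition 'performs microblading' does not hold → requirement n/a → met
7. sanitation violations on record 6 > 3 → not met
8. licensed cosmetologists 1 < 2 → not met
9. autoclave spore test 28 days ago vs limit 45 → met
10. premises liability coverage $875,000 < $900,000 → not met
11. professional liability coverage $500,000 ≥ $425,000 → met
12. disinfection procedure present → met
Not met: 2, 3, 4, 7, 8, 10

2, 3, 4, 7, 8, 10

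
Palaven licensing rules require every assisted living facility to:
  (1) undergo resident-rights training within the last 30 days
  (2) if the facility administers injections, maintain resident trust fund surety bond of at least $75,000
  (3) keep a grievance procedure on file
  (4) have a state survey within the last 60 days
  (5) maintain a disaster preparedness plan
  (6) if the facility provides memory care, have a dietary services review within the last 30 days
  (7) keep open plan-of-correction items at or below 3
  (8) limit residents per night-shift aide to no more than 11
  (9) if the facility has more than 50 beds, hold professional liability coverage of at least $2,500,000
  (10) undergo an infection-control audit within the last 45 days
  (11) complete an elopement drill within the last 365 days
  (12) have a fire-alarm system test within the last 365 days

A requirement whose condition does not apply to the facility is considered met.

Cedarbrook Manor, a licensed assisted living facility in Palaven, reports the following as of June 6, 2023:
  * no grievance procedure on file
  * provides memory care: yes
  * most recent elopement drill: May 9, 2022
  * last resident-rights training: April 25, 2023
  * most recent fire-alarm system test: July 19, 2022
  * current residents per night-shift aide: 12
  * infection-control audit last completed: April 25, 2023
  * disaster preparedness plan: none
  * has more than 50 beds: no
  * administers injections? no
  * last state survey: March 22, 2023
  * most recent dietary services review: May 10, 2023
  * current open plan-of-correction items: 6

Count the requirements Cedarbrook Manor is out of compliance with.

7

1. resident-rights training 42 days ago vs limit 30 → not met
2. condition 'administers injections' does not hold → requirement n/a → met
3. grievance procedure absent → not met
4. state survey 76 days ago vs limit 60 → not met
5. disaster preparedness plan absent → not met
6. condition 'provides memory care' holds; dietary services review 27 days ago vs limit 30 → met
7. open plan-of-correction items 6 > 3 → not met
8. residents per night-shift aide 12 > 11 → not met
9. condition 'has more than 50 beds' does not hold → requirement n/a → met
10. infection-control audit 42 days ago vs limit 45 → met
11. elopement drill 393 days ago vs limit 365 → not met
12. fire-alarm system test 322 days ago vs limit 365 → met
Not met: 7 of 12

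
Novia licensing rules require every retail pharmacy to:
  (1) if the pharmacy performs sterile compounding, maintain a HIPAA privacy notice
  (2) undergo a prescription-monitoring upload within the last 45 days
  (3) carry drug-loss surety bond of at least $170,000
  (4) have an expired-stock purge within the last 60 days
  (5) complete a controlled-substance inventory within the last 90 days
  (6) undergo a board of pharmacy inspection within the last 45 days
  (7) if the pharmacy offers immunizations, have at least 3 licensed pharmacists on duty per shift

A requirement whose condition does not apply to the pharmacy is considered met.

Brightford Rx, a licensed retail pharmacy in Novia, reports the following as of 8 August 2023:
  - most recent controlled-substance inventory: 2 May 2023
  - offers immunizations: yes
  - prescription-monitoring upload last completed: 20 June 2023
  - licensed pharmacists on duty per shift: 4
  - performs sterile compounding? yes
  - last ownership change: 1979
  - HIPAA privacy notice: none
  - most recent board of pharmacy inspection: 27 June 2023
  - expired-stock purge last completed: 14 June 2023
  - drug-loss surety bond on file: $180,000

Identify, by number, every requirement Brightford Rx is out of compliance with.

1, 2, 5

1. condition 'performs sterile compounding' holds; HIPAA privacy notice absent → not met
2. prescription-monitoring upload 49 days ago vs limit 45 → not met
3. drug-loss surety bond $180,000 ≥ $170,000 → met
4. expired-stock purge 55 days ago vs limit 60 → met
5. controlled-substance inventory 98 days ago vs limit 90 → not met
6. board of pharmacy inspection 42 days ago vs limit 45 → met
7. condition 'offers immunizations' holds; licensed pharmacists on duty per shift 4 ≥ 3 → met
Not met: 1, 2, 5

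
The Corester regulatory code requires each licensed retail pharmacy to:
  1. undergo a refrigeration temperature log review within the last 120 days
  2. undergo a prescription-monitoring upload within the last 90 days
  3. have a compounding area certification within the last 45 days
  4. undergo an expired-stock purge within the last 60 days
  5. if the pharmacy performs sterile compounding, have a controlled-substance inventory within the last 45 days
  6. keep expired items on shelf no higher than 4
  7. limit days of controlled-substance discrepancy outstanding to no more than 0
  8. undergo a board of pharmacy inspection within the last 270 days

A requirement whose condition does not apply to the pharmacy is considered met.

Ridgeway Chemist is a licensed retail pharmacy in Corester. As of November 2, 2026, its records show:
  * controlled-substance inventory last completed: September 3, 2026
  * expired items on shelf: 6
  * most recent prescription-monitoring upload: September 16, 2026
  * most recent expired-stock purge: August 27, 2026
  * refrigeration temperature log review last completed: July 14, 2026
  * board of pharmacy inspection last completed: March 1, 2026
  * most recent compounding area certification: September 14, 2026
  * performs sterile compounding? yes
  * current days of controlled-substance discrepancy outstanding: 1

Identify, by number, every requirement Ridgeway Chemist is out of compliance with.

3, 4, 5, 6, 7

1. refrigeration temperature log review 111 days ago vs limit 120 → met
2. prescription-monitoring upload 47 days ago vs limit 90 → met
3. compounding area certification 49 days ago vs limit 45 → not met
4. expired-stock purge 67 days ago vs limit 60 → not met
5. condition 'performs sterile compounding' holds; controlled-substance inventory 60 days ago vs limit 45 → not met
6. expired items on shelf 6 > 4 → not met
7. days of controlled-substance discrepancy outstanding 1 > 0 → not met
8. board of pharmacy inspection 246 days ago vs limit 270 → met
Not met: 3, 4, 5, 6, 7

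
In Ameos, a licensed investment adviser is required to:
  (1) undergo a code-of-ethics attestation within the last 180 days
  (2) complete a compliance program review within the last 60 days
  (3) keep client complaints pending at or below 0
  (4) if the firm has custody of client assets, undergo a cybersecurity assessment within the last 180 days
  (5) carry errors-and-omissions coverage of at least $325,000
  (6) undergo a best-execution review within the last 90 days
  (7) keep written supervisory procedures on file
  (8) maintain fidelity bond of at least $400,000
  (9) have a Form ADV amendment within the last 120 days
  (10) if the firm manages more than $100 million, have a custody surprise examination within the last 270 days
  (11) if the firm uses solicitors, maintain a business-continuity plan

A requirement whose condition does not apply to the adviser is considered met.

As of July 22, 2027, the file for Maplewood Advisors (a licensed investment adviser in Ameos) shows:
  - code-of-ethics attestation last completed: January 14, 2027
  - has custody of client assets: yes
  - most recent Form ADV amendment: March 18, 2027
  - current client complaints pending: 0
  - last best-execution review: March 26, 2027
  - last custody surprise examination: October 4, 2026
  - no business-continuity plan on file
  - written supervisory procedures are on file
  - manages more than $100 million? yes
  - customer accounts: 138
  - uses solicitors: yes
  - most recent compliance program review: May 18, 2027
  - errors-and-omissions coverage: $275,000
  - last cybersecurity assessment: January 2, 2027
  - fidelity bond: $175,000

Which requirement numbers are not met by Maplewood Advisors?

1. code-of-ethics attestation 189 days ago vs limit 180 → not met
2. compliance program review 65 days ago vs limit 60 → not met
3. client complaints pending 0 ≤ 0 → met
4. condition 'has custody of client assets' holds; cybersecurity assessment 201 days ago vs limit 180 → not met
5. errors-and-omissions coverage $275,000 < $325,000 → not met
6. best-execution review 118 days ago vs limit 90 → not met
7. written supervisory procedures present → met
8. fidelity bond $175,000 < $400,000 → not met
9. Form ADV amendment 126 days ago vs limit 120 → not met
10. condition 'manages more than $100 million' holds; custody surprise examination 291 days ago vs limit 270 → not met
11. condition 'uses solicitors' holds; business-continuity plan absent → not met
Not met: 1, 2, 4, 5, 6, 8, 9, 10, 11

1, 2, 4, 5, 6, 8, 9, 10, 11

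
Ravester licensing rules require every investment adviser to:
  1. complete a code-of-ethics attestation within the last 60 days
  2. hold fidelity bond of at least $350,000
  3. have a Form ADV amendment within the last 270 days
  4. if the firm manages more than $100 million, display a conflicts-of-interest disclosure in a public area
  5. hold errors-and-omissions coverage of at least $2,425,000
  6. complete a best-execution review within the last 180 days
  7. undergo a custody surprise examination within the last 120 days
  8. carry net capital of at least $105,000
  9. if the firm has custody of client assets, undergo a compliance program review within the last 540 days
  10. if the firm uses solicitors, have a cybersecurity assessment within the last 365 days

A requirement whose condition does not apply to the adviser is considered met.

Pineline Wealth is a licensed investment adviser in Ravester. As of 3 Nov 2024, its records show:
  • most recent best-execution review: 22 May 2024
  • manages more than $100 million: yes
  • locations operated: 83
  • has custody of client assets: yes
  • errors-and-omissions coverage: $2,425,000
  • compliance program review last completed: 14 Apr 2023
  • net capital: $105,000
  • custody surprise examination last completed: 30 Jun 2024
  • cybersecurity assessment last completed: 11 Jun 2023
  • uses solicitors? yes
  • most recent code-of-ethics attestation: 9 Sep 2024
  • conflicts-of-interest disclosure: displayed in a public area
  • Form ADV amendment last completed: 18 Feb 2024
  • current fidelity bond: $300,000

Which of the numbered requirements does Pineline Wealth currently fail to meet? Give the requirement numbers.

2, 7, 9, 10

1. code-of-ethics attestation 55 days ago vs limit 60 → met
2. fidelity bond $300,000 < $350,000 → not met
3. Form ADV amendment 259 days ago vs limit 270 → met
4. condition 'manages more than $100 million' holds; conflicts-of-interest disclosure present → met
5. errors-and-omissions coverage $2,425,000 ≥ $2,425,000 → met
6. best-execution review 165 days ago vs limit 180 → met
7. custody surprise examination 126 days ago vs limit 120 → not met
8. net capital $105,000 ≥ $105,000 → met
9. condition 'has custody of client assets' holds; compliance program review 569 days ago vs limit 540 → not met
10. condition 'uses solicitors' holds; cybersecurity assessment 511 days ago vs limit 365 → not met
Not met: 2, 7, 9, 10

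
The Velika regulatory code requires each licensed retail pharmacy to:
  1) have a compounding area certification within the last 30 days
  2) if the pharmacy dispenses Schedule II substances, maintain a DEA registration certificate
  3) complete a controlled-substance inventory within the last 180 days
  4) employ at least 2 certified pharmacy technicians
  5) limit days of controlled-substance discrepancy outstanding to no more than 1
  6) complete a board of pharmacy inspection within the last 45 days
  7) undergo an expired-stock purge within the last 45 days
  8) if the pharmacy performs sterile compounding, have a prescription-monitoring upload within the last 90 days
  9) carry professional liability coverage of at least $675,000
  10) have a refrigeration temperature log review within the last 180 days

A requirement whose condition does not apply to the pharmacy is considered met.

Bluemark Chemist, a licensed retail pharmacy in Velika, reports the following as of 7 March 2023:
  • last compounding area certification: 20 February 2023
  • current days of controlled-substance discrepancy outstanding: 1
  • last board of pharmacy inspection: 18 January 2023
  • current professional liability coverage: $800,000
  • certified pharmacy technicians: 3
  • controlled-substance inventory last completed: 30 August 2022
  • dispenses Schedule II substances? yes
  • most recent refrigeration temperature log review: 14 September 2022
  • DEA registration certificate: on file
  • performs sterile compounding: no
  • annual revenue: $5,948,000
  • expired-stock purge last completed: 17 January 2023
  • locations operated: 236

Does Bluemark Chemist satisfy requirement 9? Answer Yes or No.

Yes

9. professional liability coverage $800,000 ≥ $675,000 → met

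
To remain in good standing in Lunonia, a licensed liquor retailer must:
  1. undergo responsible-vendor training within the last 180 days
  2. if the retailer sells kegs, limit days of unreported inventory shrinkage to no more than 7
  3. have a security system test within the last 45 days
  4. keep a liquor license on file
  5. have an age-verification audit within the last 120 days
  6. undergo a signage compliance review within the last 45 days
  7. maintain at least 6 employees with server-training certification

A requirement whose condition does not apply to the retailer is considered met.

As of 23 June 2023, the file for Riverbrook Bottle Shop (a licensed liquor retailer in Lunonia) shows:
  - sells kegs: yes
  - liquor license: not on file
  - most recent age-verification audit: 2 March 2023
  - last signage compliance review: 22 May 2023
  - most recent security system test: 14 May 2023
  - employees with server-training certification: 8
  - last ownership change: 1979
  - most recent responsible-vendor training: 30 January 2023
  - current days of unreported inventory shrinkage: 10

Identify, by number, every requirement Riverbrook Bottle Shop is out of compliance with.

1. responsible-vendor training 144 days ago vs limit 180 → met
2. condition 'sells kegs' holds; days of unreported inventory shrinkage 10 > 7 → not met
3. security system test 40 days ago vs limit 45 → met
4. liquor license absent → not met
5. age-verification audit 113 days ago vs limit 120 → met
6. signage compliance review 32 days ago vs limit 45 → met
7. employees with server-training certification 8 ≥ 6 → met
Not met: 2, 4

2, 4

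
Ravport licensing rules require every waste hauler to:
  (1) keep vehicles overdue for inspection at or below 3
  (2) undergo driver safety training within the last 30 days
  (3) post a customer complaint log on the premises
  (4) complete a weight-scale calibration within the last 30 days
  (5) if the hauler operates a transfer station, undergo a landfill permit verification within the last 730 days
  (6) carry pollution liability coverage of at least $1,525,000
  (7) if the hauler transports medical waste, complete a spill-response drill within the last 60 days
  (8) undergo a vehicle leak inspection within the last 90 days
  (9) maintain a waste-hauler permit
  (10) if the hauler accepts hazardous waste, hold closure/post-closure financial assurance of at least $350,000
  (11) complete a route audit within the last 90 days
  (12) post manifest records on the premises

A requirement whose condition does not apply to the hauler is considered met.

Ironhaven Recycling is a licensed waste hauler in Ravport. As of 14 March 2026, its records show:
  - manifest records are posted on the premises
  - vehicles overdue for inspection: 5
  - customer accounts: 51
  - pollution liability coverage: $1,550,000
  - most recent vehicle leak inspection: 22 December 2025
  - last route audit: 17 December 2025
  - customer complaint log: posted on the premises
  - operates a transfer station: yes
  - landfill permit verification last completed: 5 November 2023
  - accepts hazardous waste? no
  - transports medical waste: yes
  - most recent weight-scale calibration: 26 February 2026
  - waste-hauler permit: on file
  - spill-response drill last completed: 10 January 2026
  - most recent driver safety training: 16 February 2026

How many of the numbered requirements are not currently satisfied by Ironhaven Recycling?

1. vehicles overdue for inspection 5 > 3 → not met
2. driver safety training 26 days ago vs limit 30 → met
3. customer complaint log present → met
4. weight-scale calibration 16 days ago vs limit 30 → met
5. condition 'operates a transfer station' holds; landfill permit verification 860 days ago vs limit 730 → not met
6. pollution liability coverage $1,550,000 ≥ $1,525,000 → met
7. condition 'transports medical waste' holds; spill-response drill 63 days ago vs limit 60 → not met
8. vehicle leak inspection 82 days ago vs limit 90 → met
9. waste-hauler permit present → met
10. condition 'accepts hazardous waste' does not hold → requirement n/a → met
11. route audit 87 days ago vs limit 90 → met
12. manifest records present → met
Not met: 3 of 12

3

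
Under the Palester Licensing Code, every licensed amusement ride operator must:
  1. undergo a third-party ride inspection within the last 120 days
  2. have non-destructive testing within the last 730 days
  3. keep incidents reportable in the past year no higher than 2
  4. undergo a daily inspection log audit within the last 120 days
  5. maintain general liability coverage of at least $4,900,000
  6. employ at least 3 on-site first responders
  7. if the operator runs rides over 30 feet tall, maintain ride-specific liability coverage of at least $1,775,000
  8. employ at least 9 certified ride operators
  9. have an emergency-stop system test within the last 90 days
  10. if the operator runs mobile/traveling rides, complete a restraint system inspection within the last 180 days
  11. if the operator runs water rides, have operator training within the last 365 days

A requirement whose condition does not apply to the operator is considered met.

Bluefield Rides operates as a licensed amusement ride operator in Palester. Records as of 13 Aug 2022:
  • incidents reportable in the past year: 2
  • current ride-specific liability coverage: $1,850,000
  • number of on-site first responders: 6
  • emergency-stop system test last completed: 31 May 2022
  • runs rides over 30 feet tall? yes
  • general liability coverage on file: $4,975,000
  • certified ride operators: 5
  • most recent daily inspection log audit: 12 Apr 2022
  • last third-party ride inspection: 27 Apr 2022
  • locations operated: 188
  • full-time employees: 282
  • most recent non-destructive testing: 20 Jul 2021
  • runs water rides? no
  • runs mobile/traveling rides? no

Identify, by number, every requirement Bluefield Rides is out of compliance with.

1. third-party ride inspection 108 days ago vs limit 120 → met
2. non-destructive testing 389 days ago vs limit 730 → met
3. incidents reportable in the past year 2 ≤ 2 → met
4. daily inspection log audit 123 days ago vs limit 120 → not met
5. general liability coverage $4,975,000 ≥ $4,900,000 → met
6. on-site first responders 6 ≥ 3 → met
7. condition 'runs rides over 30 feet tall' holds; ride-specific liability coverage $1,850,000 ≥ $1,775,000 → met
8. certified ride operators 5 < 9 → not met
9. emergency-stop system test 74 days ago vs limit 90 → met
10. condition 'runs mobile/traveling rides' does not hold → requirement n/a → met
11. condition 'runs water rides' does not hold → requirement n/a → met
Not met: 4, 8

4, 8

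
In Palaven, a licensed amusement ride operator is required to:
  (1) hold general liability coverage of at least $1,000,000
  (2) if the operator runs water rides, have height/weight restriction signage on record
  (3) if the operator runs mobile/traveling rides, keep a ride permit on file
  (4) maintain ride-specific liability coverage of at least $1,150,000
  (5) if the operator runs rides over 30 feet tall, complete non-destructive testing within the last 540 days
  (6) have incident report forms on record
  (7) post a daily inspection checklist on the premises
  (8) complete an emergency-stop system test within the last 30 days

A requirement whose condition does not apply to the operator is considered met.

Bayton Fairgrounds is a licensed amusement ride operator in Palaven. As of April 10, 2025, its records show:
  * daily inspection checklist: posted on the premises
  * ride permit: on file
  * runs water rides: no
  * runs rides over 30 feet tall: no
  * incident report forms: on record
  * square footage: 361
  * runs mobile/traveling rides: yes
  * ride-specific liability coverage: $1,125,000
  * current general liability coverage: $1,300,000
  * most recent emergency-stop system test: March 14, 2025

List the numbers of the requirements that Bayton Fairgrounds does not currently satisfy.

4

1. general liability coverage $1,300,000 ≥ $1,000,000 → met
2. condition 'runs water rides' does not hold → requirement n/a → met
3. condition 'runs mobile/traveling rides' holds; ride permit present → met
4. ride-specific liability coverage $1,125,000 < $1,150,000 → not met
5. condition 'runs rides over 30 feet tall' does not hold → requirement n/a → met
6. incident report forms present → met
7. daily inspection checklist present → met
8. emergency-stop system test 27 days ago vs limit 30 → met
Not met: 4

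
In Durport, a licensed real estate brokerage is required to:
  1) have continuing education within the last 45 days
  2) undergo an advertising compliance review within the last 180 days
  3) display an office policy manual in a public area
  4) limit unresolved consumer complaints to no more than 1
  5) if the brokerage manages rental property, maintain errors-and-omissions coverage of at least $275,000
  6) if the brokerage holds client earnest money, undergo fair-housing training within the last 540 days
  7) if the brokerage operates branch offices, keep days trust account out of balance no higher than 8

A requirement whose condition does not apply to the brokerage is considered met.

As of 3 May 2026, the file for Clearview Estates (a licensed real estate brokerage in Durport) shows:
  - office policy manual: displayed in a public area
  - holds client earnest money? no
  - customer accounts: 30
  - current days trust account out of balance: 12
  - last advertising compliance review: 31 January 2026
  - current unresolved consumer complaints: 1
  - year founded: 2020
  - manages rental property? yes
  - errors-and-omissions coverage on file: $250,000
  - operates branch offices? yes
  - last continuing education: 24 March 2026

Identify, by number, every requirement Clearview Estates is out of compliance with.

5, 7

1. continuing education 40 days ago vs limit 45 → met
2. advertising compliance review 92 days ago vs limit 180 → met
3. office policy manual present → met
4. unresolved consumer complaints 1 ≤ 1 → met
5. condition 'manages rental property' holds; errors-and-omissions coverage $250,000 < $275,000 → not met
6. condition 'holds client earnest money' does not hold → requirement n/a → met
7. condition 'operates branch offices' holds; days trust account out of balance 12 > 8 → not met
Not met: 5, 7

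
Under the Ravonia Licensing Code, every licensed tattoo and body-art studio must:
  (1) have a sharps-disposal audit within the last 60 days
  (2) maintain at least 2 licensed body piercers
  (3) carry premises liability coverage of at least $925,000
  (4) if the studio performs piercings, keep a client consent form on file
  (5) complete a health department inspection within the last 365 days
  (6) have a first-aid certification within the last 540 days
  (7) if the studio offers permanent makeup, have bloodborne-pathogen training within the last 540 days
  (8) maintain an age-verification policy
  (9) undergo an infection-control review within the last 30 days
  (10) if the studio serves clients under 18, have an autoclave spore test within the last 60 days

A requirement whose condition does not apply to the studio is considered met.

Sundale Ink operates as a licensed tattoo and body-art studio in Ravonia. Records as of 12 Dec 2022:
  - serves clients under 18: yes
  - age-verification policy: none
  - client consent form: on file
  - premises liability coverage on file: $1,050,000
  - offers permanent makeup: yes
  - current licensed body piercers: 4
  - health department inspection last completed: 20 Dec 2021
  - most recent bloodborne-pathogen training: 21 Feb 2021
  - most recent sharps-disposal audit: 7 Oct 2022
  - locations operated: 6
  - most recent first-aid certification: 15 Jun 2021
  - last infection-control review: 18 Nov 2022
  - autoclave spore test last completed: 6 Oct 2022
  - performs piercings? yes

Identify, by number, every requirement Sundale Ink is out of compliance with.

1, 6, 7, 8, 10

1. sharps-disposal audit 66 days ago vs limit 60 → not met
2. licensed body piercers 4 ≥ 2 → met
3. premises liability coverage $1,050,000 ≥ $925,000 → met
4. condition 'performs piercings' holds; client consent form present → met
5. health department inspection 357 days ago vs limit 365 → met
6. first-aid certification 545 days ago vs limit 540 → not met
7. condition 'offers permanent makeup' holds; bloodborne-pathogen training 659 days ago vs limit 540 → not met
8. age-verification policy absent → not met
9. infection-control review 24 days ago vs limit 30 → met
10. condition 'serves clients under 18' holds; autoclave spore test 67 days ago vs limit 60 → not met
Not met: 1, 6, 7, 8, 10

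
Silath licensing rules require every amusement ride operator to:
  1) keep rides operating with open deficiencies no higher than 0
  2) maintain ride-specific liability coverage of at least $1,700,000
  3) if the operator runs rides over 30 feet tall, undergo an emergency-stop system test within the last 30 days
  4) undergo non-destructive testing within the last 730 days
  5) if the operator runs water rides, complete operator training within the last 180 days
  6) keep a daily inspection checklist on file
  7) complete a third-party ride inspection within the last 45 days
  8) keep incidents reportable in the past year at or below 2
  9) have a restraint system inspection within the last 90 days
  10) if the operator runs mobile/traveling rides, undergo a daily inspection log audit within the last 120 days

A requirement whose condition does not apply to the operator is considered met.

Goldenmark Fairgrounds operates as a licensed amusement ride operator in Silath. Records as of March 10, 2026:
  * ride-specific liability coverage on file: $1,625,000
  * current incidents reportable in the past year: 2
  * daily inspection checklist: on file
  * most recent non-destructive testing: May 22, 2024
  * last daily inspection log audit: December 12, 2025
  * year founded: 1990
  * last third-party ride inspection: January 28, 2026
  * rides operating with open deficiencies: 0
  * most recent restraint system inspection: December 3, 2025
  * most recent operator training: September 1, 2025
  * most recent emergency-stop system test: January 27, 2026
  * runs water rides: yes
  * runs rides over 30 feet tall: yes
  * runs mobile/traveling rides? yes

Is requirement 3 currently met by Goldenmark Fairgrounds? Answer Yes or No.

No

3. condition 'runs rides over 30 feet tall' holds; emergency-stop system test 42 days ago vs limit 30 → not met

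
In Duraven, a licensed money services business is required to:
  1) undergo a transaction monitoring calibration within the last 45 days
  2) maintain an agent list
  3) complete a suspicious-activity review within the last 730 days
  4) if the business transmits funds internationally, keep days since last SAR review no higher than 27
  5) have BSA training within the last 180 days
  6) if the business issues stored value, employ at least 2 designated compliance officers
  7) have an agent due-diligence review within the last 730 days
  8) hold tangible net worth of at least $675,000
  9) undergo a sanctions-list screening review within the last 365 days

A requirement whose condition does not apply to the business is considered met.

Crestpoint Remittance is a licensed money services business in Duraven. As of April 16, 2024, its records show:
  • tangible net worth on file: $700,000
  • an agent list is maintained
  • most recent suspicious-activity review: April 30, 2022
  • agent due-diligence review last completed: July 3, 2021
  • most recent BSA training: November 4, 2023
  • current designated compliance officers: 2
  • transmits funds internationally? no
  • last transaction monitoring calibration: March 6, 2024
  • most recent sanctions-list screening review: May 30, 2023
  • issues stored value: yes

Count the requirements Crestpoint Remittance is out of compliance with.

1

1. transaction monitoring calibration 41 days ago vs limit 45 → met
2. agent list present → met
3. suspicious-activity review 717 days ago vs limit 730 → met
4. condition 'transmits funds internationally' does not hold → requirement n/a → met
5. BSA training 164 days ago vs limit 180 → met
6. condition 'issues stored value' holds; designated compliance officers 2 ≥ 2 → met
7. agent due-diligence review 1018 days ago vs limit 730 → not met
8. tangible net worth $700,000 ≥ $675,000 → met
9. sanctions-list screening review 322 days ago vs limit 365 → met
Not met: 1 of 9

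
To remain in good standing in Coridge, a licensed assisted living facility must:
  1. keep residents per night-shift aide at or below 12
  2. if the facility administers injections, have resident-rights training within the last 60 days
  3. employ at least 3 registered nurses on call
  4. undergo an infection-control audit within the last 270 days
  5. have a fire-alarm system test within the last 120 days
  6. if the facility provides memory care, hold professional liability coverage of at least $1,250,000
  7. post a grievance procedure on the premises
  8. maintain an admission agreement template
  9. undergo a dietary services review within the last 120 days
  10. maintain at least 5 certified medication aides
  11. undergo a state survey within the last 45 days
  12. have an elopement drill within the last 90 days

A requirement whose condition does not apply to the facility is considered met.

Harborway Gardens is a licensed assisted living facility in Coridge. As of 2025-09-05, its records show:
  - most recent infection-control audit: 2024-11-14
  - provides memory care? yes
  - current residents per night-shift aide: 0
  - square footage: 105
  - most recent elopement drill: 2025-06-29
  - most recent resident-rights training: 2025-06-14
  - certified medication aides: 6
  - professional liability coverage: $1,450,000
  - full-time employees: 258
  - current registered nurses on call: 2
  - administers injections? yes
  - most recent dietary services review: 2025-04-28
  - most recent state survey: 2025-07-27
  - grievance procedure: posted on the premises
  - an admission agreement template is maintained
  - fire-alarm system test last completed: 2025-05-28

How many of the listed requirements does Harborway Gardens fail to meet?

1. residents per night-shift aide 0 ≤ 12 → met
2. condition 'administers injections' holds; resident-rights training 83 days ago vs limit 60 → not met
3. registered nurses on call 2 < 3 → not met
4. infection-control audit 295 days ago vs limit 270 → not met
5. fire-alarm system test 100 days ago vs limit 120 → met
6. condition 'provides memory care' holds; professional liability coverage $1,450,000 ≥ $1,250,000 → met
7. grievance procedure present → met
8. admission agreement template present → met
9. dietary services review 130 days ago vs limit 120 → not met
10. certified medication aides 6 ≥ 5 → met
11. state survey 40 days ago vs limit 45 → met
12. elopement drill 68 days ago vs limit 90 → met
Not met: 4 of 12

4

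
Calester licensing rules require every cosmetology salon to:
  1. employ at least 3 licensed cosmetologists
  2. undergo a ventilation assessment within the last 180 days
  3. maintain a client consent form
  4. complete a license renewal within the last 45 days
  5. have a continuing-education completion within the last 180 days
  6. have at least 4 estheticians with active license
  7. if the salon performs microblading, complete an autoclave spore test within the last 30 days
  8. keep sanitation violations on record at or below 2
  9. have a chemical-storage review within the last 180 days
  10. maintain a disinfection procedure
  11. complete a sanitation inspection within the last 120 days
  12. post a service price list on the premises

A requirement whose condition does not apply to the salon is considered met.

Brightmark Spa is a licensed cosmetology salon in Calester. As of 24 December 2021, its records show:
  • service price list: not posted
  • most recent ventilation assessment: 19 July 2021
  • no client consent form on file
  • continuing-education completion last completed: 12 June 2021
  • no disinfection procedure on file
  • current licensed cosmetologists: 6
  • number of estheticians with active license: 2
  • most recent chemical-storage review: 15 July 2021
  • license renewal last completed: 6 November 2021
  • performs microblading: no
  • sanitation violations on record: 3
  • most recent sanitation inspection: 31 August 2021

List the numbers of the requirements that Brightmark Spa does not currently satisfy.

1. licensed cosmetologists 6 ≥ 3 → met
2. ventilation assessment 158 days ago vs limit 180 → met
3. client consent form absent → not met
4. license renewal 48 days ago vs limit 45 → not met
5. continuing-education completion 195 days ago vs limit 180 → not met
6. estheticians with active license 2 < 4 → not met
7. condition 'performs microblading' does not hold → requirement n/a → met
8. sanitation violations on record 3 > 2 → not met
9. chemical-storage review 162 days ago vs limit 180 → met
10. disinfection procedure absent → not met
11. sanitation inspection 115 days ago vs limit 120 → met
12. service price list absent → not met
Not met: 3, 4, 5, 6, 8, 10, 12

3, 4, 5, 6, 8, 10, 12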